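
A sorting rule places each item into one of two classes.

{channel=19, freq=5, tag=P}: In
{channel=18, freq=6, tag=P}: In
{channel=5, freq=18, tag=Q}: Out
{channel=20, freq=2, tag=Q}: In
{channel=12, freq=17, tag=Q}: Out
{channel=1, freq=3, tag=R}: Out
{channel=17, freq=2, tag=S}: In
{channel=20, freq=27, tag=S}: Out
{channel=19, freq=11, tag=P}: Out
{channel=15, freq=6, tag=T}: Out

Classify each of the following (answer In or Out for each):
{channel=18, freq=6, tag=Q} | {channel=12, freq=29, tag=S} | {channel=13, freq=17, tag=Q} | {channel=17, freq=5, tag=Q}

In, Out, Out, In

The common property of the 'In' items is: freq ≤ 6 AND channel ≥ 17. No 'Out' item has it.
{channel=18, freq=6, tag=Q} → freq = 6, channel = 18 → In.
{channel=12, freq=29, tag=S} → freq = 29, channel = 12 → Out.
{channel=13, freq=17, tag=Q} → freq = 17, channel = 13 → Out.
{channel=17, freq=5, tag=Q} → freq = 5, channel = 17 → In.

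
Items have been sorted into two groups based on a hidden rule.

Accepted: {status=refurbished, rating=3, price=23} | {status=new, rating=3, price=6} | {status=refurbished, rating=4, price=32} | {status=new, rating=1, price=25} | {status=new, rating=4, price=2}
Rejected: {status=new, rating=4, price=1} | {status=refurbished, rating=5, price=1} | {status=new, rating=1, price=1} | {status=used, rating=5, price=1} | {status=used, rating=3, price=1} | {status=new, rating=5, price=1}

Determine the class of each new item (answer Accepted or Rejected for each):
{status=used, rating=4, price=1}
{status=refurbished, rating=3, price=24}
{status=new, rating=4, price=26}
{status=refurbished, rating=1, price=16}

The rule appears to be: price ≥ 2.
{status=used, rating=4, price=1} — price = 1, hence Rejected. {status=refurbished, rating=3, price=24} — price = 24, hence Accepted. {status=new, rating=4, price=26} — price = 26, hence Accepted. {status=refurbished, rating=1, price=16} — price = 16, hence Accepted.

Rejected, Accepted, Accepted, Accepted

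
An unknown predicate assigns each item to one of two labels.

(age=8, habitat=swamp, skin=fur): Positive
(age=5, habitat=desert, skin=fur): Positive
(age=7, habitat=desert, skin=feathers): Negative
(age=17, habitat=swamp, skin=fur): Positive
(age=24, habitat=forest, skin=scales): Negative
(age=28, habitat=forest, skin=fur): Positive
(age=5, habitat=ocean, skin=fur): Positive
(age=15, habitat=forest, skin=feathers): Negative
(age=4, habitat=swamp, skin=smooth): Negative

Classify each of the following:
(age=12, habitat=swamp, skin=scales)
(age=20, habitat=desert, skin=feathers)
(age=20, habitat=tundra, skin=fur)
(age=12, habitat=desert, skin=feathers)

Negative, Negative, Positive, Negative

One predicate separates the groups cleanly: skin is fur.
(age=12, habitat=swamp, skin=scales) — skin is scales, hence Negative.
(age=20, habitat=desert, skin=feathers) — skin is feathers, hence Negative.
(age=20, habitat=tundra, skin=fur) — skin is fur, hence Positive.
(age=12, habitat=desert, skin=feathers) — skin is feathers, hence Negative.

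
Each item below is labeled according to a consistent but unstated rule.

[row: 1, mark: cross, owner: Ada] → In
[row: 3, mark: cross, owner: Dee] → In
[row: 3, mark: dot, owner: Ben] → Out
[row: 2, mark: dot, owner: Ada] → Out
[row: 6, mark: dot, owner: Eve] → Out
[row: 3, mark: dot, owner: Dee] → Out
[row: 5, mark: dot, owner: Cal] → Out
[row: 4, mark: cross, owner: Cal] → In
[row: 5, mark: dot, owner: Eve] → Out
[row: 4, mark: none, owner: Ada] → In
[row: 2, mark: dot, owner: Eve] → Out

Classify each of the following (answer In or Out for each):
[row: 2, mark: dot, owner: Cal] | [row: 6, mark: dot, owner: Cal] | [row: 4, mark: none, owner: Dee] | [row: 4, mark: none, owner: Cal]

Out, Out, In, In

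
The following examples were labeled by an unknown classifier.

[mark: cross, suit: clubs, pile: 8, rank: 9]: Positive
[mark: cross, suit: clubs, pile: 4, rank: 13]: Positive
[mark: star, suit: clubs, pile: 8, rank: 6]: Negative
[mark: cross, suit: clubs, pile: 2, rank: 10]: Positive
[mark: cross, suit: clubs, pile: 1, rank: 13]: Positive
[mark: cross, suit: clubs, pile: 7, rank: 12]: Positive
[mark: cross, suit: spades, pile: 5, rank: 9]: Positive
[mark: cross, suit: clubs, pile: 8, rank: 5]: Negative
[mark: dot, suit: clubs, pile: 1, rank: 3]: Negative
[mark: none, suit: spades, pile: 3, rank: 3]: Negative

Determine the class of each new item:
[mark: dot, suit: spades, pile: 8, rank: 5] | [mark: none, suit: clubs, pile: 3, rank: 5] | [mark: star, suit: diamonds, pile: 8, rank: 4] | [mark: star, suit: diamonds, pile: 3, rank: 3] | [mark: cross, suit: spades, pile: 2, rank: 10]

Negative, Negative, Negative, Negative, Positive

The classifier is using: rank ≥ 9.
[mark: dot, suit: spades, pile: 8, rank: 5]: rank = 5, does not fit → Negative. [mark: none, suit: clubs, pile: 3, rank: 5]: rank = 5, does not fit → Negative. [mark: star, suit: diamonds, pile: 8, rank: 4]: rank = 4, does not fit → Negative. [mark: star, suit: diamonds, pile: 3, rank: 3]: rank = 3, does not fit → Negative. [mark: cross, suit: spades, pile: 2, rank: 10]: rank = 10, passes → Positive.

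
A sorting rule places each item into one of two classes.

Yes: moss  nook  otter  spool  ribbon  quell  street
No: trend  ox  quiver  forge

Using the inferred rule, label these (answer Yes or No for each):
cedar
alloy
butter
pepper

No, Yes, Yes, Yes

A rule that fits every label: has a double letter — true of each 'Yes' example, false of each 'No' one.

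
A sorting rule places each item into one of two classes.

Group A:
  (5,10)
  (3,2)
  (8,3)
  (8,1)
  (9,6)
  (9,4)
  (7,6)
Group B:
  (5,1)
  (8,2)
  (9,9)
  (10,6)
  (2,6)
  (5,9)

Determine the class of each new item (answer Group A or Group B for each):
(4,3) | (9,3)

Group A, Group B

The common property of the 'Group A' items is: sum is odd. No 'Group B' item has it.
Group A: (4,3), since 4+3 = 7. Group B: (9,3), since 9+3 = 12.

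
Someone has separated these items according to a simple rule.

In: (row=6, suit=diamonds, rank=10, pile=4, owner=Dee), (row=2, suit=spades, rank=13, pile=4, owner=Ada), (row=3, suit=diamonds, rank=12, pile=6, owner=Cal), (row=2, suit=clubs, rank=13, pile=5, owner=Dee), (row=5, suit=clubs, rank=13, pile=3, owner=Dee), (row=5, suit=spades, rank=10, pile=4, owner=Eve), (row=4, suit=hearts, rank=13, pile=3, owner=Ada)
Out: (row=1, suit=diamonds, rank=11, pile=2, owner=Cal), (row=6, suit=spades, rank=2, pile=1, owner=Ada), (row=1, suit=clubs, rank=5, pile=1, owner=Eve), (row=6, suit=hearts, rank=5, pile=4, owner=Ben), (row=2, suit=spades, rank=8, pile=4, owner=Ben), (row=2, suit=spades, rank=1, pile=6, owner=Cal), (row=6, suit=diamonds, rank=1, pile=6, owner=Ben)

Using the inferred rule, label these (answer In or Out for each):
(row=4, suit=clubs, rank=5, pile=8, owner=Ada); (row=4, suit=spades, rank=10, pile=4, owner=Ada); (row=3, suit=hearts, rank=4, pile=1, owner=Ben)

Out, In, Out

A rule that fits every label: rank ≥ 10 AND row ≥ 2 — true of each 'In' example, false of each 'Out' one.
(row=4, suit=clubs, rank=5, pile=8, owner=Ada) — rank = 5, row = 4, hence Out. (row=4, suit=spades, rank=10, pile=4, owner=Ada) — rank = 10, row = 4, hence In. (row=3, suit=hearts, rank=4, pile=1, owner=Ben) — rank = 4, row = 3, hence Out.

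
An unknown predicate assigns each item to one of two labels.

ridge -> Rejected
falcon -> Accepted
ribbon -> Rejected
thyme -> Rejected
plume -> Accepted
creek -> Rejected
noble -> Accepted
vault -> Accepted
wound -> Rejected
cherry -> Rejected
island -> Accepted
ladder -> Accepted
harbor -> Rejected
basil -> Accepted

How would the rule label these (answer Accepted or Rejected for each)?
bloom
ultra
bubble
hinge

Accepted, Accepted, Accepted, Rejected

'Accepted' ⟺ contains 'l'.
Accepted: bloom, since has 'l'. Accepted: ultra, since has 'l'. Accepted: bubble, since has 'l'. Rejected: hinge, since no 'l'.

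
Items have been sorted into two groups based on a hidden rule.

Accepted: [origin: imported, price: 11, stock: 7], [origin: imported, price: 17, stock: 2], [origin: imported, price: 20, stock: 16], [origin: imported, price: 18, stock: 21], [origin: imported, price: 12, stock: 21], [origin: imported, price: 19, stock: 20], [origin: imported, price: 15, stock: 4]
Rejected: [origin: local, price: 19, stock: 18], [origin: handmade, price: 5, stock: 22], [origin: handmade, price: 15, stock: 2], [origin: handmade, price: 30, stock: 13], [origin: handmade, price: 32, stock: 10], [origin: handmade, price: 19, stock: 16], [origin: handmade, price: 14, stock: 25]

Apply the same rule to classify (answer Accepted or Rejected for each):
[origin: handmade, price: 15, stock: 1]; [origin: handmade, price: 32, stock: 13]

The classifier is using: origin is imported.
[origin: handmade, price: 15, stock: 1]: origin is handmade — fails the rule, so Rejected.
[origin: handmade, price: 32, stock: 13]: origin is handmade — fails the rule, so Rejected.

Rejected, Rejected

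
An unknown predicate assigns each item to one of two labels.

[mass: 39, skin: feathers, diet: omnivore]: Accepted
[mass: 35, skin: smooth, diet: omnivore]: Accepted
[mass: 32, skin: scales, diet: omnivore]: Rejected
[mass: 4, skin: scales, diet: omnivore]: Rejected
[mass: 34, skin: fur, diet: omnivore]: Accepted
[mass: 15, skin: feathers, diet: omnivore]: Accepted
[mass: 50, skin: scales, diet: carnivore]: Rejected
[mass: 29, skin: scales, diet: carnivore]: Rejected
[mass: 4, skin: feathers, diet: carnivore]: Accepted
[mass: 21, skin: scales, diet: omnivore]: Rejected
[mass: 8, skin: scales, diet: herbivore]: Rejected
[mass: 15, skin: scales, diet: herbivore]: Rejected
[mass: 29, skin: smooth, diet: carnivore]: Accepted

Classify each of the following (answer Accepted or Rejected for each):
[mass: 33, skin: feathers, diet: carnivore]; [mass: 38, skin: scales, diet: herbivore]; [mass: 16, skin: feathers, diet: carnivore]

All 'Accepted' examples share one property — skin is not scales — and every 'Rejected' example lacks it.
[mass: 33, skin: feathers, diet: carnivore]: skin is feathers — checks out, so Accepted. [mass: 38, skin: scales, diet: herbivore]: skin is scales — lacks this property, so Rejected. [mass: 16, skin: feathers, diet: carnivore]: skin is feathers — checks out, so Accepted.

Accepted, Rejected, Accepted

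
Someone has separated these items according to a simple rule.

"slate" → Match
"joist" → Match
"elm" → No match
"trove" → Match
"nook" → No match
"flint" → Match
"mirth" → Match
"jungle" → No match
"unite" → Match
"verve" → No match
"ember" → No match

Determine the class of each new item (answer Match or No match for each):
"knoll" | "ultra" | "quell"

No match, Match, No match

The distinguishing property — contains 't' — holds for all the 'Match' cases and none of the 'No match' cases.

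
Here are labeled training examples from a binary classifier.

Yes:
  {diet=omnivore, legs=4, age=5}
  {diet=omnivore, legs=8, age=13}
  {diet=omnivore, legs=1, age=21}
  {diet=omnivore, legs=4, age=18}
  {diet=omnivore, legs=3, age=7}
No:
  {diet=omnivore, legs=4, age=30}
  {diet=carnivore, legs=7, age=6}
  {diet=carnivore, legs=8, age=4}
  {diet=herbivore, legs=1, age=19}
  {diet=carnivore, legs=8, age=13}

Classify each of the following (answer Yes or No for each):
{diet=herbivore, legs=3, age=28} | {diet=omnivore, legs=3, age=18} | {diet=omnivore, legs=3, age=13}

No, Yes, Yes

The rule appears to be: diet is omnivore AND age ≤ 21.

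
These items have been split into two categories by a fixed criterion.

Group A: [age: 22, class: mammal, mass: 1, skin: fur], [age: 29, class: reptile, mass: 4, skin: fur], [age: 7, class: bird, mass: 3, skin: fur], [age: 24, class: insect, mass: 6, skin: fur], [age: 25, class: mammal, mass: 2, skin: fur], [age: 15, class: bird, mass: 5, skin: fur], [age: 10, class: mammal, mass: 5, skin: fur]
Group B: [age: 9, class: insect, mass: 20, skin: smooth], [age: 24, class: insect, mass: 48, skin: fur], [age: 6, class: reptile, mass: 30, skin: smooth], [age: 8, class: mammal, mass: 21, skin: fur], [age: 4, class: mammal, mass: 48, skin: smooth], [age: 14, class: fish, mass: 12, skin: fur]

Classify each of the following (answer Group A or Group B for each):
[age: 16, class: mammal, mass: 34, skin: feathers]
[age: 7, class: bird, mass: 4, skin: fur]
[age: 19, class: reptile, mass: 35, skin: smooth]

The pattern is that an item is 'Group A' exactly when: mass ≤ 6.
[age: 16, class: mammal, mass: 34, skin: feathers]: mass = 34, does not fit → Group B. [age: 7, class: bird, mass: 4, skin: fur]: mass = 4, checks out → Group A. [age: 19, class: reptile, mass: 35, skin: smooth]: mass = 35, does not fit → Group B.

Group B, Group A, Group B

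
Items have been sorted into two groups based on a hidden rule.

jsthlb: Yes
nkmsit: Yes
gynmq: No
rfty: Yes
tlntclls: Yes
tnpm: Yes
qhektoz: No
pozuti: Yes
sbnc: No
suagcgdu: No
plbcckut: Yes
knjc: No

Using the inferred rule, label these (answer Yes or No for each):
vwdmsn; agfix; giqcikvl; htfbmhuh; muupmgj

The simplest hypothesis consistent with all the labels is: even length AND contains 't'.
vwdmsn — length 6, no 't', hence No. agfix — length 5, no 't', hence No. giqcikvl — length 8, no 't', hence No. htfbmhuh — length 8, has 't', hence Yes. muupmgj — length 7, no 't', hence No.

No, No, No, Yes, No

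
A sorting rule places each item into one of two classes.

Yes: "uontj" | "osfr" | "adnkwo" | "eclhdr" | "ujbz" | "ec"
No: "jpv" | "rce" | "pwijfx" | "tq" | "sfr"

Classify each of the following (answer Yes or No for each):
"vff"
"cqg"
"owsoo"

Every 'Yes' example satisfies: starts with a vowel. None of the 'No' examples do.

No, No, Yes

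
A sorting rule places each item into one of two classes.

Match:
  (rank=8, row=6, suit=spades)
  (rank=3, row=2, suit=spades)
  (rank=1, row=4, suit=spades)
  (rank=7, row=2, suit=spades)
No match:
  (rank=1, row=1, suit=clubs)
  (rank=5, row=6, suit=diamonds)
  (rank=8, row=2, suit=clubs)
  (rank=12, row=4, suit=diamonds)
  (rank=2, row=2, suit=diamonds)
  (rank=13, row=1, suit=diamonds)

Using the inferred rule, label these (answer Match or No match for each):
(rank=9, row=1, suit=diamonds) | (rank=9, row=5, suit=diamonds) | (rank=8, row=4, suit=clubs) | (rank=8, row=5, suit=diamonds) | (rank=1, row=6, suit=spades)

The distinguishing property — suit is spades — holds for all the 'Match' cases and none of the 'No match' cases.
(rank=9, row=1, suit=diamonds): suit is diamonds — lacks this property, so No match. (rank=9, row=5, suit=diamonds): suit is diamonds — lacks this property, so No match. (rank=8, row=4, suit=clubs): suit is clubs — lacks this property, so No match. (rank=8, row=5, suit=diamonds): suit is diamonds — lacks this property, so No match. (rank=1, row=6, suit=spades): suit is spades — matches, so Match.

No match, No match, No match, No match, Match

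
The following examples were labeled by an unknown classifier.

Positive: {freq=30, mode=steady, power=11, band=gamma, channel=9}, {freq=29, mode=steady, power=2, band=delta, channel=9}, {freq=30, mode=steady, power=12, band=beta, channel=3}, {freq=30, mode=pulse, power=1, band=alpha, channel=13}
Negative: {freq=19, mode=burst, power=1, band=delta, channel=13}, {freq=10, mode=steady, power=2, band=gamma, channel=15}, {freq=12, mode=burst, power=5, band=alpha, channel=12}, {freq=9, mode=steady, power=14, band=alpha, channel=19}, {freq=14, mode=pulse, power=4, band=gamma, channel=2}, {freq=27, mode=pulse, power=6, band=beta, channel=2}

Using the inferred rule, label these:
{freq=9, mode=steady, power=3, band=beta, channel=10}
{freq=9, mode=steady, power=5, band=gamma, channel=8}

The distinguishing property — freq ≥ 29 — holds for all the 'Positive' cases and none of the 'Negative' cases.
{freq=9, mode=steady, power=3, band=beta, channel=10}: freq = 9 — fails this test, so Negative. {freq=9, mode=steady, power=5, band=gamma, channel=8}: freq = 9 — fails this test, so Negative.

Negative, Negative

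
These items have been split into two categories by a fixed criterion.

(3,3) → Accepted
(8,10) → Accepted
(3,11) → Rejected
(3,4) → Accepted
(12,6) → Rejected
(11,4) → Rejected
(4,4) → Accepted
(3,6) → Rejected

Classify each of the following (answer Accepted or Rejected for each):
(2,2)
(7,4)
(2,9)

Accepted, Rejected, Rejected

The common property of the 'Accepted' items is: |first − second| ≤ 2. No 'Rejected' item has it.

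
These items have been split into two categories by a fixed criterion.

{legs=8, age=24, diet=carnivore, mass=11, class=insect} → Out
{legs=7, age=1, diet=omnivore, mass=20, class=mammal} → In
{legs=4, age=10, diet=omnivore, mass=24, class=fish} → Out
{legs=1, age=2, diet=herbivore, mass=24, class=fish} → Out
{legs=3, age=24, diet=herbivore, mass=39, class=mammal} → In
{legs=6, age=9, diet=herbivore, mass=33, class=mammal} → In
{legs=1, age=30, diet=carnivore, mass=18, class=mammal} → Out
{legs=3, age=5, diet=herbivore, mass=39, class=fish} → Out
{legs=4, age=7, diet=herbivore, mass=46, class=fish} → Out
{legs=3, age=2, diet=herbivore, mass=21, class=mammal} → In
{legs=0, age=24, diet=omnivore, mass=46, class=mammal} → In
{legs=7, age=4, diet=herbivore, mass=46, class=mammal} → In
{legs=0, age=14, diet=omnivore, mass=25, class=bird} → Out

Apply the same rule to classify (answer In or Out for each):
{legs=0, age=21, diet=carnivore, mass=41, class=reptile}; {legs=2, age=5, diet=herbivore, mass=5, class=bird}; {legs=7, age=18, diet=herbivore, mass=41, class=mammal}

Out, Out, In

One predicate separates the groups cleanly: class is mammal AND age ≤ 24.
{legs=0, age=21, diet=carnivore, mass=41, class=reptile}: class is reptile, age = 21 — lacks this property, so Out. {legs=2, age=5, diet=herbivore, mass=5, class=bird}: class is bird, age = 5 — lacks this property, so Out. {legs=7, age=18, diet=herbivore, mass=41, class=mammal}: class is mammal, age = 18 — matches, so In.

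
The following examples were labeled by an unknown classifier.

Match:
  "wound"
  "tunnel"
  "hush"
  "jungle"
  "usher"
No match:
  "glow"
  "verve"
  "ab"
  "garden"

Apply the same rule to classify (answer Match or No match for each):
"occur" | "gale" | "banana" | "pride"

Match, No match, No match, No match

The distinguishing property — contains 'u' — holds for all the 'Match' cases and none of the 'No match' cases.
"occur" → has 'u' → Match.
"gale" → no 'u' → No match.
"banana" → no 'u' → No match.
"pride" → no 'u' → No match.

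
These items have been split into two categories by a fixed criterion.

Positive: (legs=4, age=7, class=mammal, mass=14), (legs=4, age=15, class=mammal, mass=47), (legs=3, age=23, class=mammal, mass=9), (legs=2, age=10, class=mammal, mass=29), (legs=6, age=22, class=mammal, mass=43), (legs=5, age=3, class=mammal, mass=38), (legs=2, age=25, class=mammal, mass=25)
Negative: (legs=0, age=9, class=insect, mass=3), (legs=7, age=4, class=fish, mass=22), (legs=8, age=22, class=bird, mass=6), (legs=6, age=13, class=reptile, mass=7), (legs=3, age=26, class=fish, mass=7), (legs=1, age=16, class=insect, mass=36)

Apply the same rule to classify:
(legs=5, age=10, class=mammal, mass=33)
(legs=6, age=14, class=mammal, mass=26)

Positive, Positive

One predicate separates the groups cleanly: class is mammal.
(legs=5, age=10, class=mammal, mass=33): class is mammal, qualifies → Positive. (legs=6, age=14, class=mammal, mass=26): class is mammal, qualifies → Positive.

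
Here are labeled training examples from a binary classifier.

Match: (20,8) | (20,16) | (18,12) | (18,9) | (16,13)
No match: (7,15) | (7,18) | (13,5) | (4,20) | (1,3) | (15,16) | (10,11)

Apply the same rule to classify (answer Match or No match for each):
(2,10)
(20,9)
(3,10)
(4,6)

Rule: first ≥ 16. This holds for each 'Match' example and fails for each 'No match' one.
(2,10): first 2, does not pass → No match. (20,9): first 20, satisfies this → Match. (3,10): first 3, does not pass → No match. (4,6): first 4, does not pass → No match.

No match, Match, No match, No match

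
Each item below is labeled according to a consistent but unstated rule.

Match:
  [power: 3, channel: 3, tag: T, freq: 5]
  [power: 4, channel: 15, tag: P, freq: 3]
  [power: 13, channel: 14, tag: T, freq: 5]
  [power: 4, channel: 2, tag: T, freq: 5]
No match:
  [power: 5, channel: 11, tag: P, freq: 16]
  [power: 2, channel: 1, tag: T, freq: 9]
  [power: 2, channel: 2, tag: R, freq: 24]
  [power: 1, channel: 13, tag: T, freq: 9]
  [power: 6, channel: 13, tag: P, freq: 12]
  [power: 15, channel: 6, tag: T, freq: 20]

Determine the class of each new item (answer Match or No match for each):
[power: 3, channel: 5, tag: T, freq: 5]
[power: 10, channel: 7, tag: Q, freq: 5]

Match, Match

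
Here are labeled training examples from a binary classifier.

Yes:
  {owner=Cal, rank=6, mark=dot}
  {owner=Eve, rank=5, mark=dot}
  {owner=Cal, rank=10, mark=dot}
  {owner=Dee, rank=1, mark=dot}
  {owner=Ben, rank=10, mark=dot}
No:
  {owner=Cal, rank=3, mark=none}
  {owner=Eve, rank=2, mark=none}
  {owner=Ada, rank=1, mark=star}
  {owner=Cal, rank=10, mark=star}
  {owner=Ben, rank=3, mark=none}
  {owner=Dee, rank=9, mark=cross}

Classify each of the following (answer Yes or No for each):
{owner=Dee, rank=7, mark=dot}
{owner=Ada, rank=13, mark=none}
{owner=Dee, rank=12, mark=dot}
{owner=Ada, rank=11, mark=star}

One predicate separates the groups cleanly: mark is dot.
{owner=Dee, rank=7, mark=dot}: mark is dot — matches, so Yes. {owner=Ada, rank=13, mark=none}: mark is none — doesn't match, so No. {owner=Dee, rank=12, mark=dot}: mark is dot — matches, so Yes. {owner=Ada, rank=11, mark=star}: mark is star — doesn't match, so No.

Yes, No, Yes, No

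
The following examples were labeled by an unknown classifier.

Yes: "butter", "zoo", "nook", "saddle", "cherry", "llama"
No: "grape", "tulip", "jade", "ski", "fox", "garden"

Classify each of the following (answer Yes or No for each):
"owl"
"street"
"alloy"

No, Yes, Yes

One predicate separates the groups cleanly: has a double letter.
"owl": No (no doubled letter).
"street": Yes ('ee' doubled).
"alloy": Yes ('ll' doubled).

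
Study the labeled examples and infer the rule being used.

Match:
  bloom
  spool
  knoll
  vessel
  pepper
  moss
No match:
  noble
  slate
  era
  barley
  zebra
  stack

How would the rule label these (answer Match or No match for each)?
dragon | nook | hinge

No match, Match, No match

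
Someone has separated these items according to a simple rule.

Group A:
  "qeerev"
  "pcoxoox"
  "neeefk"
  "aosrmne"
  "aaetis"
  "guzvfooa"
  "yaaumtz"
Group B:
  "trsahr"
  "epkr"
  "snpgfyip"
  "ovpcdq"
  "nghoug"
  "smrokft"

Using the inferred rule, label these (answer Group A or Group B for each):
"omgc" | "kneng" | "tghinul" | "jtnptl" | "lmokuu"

Rule: has ≥ 3 vowels. This holds for each 'Group A' example and fails for each 'Group B' one.
"omgc": 1 vowel, doesn't match → Group B. "kneng": 1 vowel, doesn't match → Group B. "tghinul": 2 vowels, doesn't match → Group B. "jtnptl": 0 vowels, doesn't match → Group B. "lmokuu": 3 vowels, qualifies → Group A.

Group B, Group B, Group B, Group B, Group A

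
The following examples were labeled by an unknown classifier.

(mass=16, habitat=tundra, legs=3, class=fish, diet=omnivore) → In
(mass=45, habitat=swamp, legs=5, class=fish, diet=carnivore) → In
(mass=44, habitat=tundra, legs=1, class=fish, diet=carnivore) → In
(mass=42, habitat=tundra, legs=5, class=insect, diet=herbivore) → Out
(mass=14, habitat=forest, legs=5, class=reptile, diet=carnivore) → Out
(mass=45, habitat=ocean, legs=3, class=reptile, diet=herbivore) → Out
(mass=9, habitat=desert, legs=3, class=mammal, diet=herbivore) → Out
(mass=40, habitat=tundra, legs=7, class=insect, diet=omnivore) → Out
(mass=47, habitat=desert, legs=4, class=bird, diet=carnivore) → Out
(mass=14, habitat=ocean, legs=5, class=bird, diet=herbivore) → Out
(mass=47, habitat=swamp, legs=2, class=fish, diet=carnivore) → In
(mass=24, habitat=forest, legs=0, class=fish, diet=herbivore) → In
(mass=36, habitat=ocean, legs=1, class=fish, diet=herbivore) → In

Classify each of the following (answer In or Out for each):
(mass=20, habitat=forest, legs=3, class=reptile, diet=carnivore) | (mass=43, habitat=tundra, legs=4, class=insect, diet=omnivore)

The classifier is using: class is fish.
(mass=20, habitat=forest, legs=3, class=reptile, diet=carnivore): Out (class is reptile).
(mass=43, habitat=tundra, legs=4, class=insect, diet=omnivore): Out (class is insect).

Out, Out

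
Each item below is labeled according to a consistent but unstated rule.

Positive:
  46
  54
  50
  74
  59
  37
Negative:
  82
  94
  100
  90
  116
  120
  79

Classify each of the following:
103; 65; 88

Negative, Positive, Negative

'Positive' ⟺ at most 74.
Negative: 103, since 103 > 74. Positive: 65, since 65 ≤ 74. Negative: 88, since 88 > 74.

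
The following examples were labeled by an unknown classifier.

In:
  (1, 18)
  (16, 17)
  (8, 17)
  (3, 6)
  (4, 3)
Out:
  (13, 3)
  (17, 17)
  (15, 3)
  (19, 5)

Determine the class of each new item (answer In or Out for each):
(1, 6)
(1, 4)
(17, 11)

In, In, Out

The distinguishing property — sum is odd — holds for all the 'In' cases and none of the 'Out' cases.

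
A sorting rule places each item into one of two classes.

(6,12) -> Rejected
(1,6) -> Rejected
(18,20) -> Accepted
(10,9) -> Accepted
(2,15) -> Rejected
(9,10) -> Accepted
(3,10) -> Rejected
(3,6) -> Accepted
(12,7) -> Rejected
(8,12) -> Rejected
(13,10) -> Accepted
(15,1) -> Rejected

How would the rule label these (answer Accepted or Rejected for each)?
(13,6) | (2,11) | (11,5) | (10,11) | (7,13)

The pattern is that an item is 'Accepted' exactly when: |first − second| ≤ 3.
(13,6): Rejected (|13−6| = 7).
(2,11): Rejected (|2−11| = 9).
(11,5): Rejected (|11−5| = 6).
(10,11): Accepted (|10−11| = 1).
(7,13): Rejected (|7−13| = 6).

Rejected, Rejected, Rejected, Accepted, Rejected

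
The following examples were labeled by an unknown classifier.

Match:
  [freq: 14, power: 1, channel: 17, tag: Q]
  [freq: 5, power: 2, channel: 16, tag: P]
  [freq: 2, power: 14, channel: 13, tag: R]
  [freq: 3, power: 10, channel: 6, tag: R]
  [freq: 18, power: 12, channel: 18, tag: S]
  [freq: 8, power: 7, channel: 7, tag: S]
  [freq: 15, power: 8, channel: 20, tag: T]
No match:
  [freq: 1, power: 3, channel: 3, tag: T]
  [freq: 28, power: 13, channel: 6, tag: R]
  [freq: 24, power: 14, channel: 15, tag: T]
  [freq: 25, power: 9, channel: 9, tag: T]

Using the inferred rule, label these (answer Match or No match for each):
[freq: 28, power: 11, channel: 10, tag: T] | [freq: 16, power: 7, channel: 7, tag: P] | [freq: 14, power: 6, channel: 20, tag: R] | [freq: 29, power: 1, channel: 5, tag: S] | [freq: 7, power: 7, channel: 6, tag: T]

No match, Match, Match, No match, Match

A rule that fits every label: freq ≥ 2 AND freq ≤ 18 — true of each 'Match' example, false of each 'No match' one.
No match: [freq: 28, power: 11, channel: 10, tag: T], since freq = 28.
Match: [freq: 16, power: 7, channel: 7, tag: P], since freq = 16.
Match: [freq: 14, power: 6, channel: 20, tag: R], since freq = 14.
No match: [freq: 29, power: 1, channel: 5, tag: S], since freq = 29.
Match: [freq: 7, power: 7, channel: 6, tag: T], since freq = 7.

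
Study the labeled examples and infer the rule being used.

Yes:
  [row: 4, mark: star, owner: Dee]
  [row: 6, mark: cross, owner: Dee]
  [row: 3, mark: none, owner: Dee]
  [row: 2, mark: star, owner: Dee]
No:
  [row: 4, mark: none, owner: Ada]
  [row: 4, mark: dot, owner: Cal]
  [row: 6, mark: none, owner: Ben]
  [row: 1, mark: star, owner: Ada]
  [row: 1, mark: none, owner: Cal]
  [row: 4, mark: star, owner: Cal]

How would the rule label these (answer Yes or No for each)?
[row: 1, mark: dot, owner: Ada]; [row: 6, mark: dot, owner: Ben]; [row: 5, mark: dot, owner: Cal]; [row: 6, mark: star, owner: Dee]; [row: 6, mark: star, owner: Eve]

No, No, No, Yes, No

The rule appears to be: owner is Dee.
[row: 1, mark: dot, owner: Ada]: owner is Ada, fails the rule → No.
[row: 6, mark: dot, owner: Ben]: owner is Ben, fails the rule → No.
[row: 5, mark: dot, owner: Cal]: owner is Cal, fails the rule → No.
[row: 6, mark: star, owner: Dee]: owner is Dee, has this property → Yes.
[row: 6, mark: star, owner: Eve]: owner is Eve, fails the rule → No.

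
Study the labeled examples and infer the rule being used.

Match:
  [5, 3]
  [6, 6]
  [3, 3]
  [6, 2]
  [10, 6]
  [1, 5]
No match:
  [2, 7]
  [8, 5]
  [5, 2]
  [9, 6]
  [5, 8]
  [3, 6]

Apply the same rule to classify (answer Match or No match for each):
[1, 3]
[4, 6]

'Match' ⟺ sum is even.
[1, 3]: 1+3 = 4 — matches, so Match. [4, 6]: 4+6 = 10 — matches, so Match.

Match, Match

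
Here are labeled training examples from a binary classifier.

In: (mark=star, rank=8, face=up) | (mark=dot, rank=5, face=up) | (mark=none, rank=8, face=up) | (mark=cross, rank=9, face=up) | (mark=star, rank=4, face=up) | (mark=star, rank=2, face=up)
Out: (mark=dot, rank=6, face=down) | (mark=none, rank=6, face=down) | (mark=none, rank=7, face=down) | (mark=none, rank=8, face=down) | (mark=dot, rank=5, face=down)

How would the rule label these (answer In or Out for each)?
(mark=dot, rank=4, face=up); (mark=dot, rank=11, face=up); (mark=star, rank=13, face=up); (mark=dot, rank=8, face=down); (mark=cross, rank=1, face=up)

'In' ⟺ face is up.
(mark=dot, rank=4, face=up): face is up — has this property, so In. (mark=dot, rank=11, face=up): face is up — has this property, so In. (mark=star, rank=13, face=up): face is up — has this property, so In. (mark=dot, rank=8, face=down): face is down — lacks this property, so Out. (mark=cross, rank=1, face=up): face is up — has this property, so In.

In, In, In, Out, In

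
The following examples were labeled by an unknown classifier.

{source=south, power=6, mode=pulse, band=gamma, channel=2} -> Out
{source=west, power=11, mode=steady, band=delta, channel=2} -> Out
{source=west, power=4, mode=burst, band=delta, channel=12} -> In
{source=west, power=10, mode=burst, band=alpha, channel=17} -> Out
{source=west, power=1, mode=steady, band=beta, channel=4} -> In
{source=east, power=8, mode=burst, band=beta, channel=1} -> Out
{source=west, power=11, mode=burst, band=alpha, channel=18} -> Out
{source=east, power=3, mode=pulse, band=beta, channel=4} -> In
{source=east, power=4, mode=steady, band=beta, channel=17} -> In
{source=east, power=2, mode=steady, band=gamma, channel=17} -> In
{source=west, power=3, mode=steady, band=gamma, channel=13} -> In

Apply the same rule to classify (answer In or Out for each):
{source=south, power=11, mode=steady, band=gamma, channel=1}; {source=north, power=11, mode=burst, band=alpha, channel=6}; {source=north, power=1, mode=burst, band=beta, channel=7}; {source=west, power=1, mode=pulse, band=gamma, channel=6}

One predicate separates the groups cleanly: power ≤ 4.
{source=south, power=11, mode=steady, band=gamma, channel=1}: power = 11, does not pass → Out.
{source=north, power=11, mode=burst, band=alpha, channel=6}: power = 11, does not pass → Out.
{source=north, power=1, mode=burst, band=beta, channel=7}: power = 1, checks out → In.
{source=west, power=1, mode=pulse, band=gamma, channel=6}: power = 1, checks out → In.

Out, Out, In, In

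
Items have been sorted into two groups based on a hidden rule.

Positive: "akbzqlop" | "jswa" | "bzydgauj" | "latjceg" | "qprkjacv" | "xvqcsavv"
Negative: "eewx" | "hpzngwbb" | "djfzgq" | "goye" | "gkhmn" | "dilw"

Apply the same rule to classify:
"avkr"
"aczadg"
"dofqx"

Positive, Positive, Negative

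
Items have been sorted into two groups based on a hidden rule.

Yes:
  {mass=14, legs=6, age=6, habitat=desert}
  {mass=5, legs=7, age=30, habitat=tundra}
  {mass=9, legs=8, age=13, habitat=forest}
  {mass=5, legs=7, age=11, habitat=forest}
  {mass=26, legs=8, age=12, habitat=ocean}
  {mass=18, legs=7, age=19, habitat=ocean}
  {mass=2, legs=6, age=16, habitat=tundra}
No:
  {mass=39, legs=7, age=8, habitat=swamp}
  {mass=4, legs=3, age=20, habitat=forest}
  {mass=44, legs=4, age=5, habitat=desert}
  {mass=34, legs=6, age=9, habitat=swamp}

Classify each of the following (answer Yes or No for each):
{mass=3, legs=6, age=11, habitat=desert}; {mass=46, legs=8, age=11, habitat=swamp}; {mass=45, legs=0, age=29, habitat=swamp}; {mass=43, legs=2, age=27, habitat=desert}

One predicate separates the groups cleanly: mass ≤ 26 AND legs ≥ 4.
{mass=3, legs=6, age=11, habitat=desert}: mass = 3, legs = 6 — meets the rule, so Yes.
{mass=46, legs=8, age=11, habitat=swamp}: mass = 46, legs = 8 — doesn't match, so No.
{mass=45, legs=0, age=29, habitat=swamp}: mass = 45, legs = 0 — doesn't match, so No.
{mass=43, legs=2, age=27, habitat=desert}: mass = 43, legs = 2 — doesn't match, so No.

Yes, No, No, No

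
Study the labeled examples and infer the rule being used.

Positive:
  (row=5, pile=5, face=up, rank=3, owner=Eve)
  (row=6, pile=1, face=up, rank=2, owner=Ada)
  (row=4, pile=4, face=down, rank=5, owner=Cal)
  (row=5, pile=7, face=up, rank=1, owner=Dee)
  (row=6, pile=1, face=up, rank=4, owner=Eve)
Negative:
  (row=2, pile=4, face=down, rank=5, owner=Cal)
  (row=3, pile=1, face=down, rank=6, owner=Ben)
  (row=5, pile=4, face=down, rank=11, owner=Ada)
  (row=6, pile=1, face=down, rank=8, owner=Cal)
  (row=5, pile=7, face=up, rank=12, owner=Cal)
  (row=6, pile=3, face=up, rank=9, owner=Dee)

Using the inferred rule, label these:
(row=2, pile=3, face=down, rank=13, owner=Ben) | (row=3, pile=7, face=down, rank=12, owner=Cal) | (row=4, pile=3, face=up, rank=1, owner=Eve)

Negative, Negative, Positive

The common property of the 'Positive' items is: rank ≤ 5 AND row ≥ 3. No 'Negative' item has it.
(row=2, pile=3, face=down, rank=13, owner=Ben) → rank = 13, row = 2 → Negative.
(row=3, pile=7, face=down, rank=12, owner=Cal) → rank = 12, row = 3 → Negative.
(row=4, pile=3, face=up, rank=1, owner=Eve) → rank = 1, row = 4 → Positive.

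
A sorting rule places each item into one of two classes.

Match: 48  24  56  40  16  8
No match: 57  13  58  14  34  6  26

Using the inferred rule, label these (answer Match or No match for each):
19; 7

Every 'Match' example satisfies: multiple of 4. None of the 'No match' examples do.
19: No match (19 = 4·4 + 3).
7: No match (7 = 4·1 + 3).

No match, No match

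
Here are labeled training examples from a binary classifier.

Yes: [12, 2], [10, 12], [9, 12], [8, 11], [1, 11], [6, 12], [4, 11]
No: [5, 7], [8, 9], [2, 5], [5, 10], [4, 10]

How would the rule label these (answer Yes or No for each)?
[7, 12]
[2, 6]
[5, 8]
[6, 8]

'Yes' ⟺ max ≥ 11.
[7, 12] → max 12 → Yes.
[2, 6] → max 6 → No.
[5, 8] → max 8 → No.
[6, 8] → max 8 → No.

Yes, No, No, No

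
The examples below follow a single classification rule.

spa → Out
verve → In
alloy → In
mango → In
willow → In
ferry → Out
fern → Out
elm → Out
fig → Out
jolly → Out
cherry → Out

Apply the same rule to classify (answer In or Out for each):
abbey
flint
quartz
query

'In' ⟺ has ≥ 2 vowels.

In, Out, In, In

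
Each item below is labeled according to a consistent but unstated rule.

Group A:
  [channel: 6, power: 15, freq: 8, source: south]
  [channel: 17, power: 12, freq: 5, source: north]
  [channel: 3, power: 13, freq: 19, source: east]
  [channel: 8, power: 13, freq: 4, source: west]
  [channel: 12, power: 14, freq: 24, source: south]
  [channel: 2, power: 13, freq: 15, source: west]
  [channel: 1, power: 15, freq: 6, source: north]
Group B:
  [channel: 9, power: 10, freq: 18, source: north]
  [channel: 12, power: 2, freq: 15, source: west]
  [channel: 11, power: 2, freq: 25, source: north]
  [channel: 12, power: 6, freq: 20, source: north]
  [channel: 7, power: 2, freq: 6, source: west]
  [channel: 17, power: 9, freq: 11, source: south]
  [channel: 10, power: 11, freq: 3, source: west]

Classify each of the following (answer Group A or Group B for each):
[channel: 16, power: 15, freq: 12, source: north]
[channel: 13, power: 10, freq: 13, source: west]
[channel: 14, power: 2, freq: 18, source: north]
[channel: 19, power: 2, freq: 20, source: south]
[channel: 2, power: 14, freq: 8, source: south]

Group A, Group B, Group B, Group B, Group A

A rule that fits every label: power ≥ 12 — true of each 'Group A' example, false of each 'Group B' one.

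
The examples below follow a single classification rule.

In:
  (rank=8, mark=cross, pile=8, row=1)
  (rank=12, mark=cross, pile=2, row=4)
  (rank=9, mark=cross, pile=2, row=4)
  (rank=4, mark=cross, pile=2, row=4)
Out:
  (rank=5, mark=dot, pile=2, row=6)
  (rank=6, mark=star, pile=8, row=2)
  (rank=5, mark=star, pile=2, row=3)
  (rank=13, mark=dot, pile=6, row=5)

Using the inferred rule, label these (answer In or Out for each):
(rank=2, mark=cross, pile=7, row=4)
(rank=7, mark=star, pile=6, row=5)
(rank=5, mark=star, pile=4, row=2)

In, Out, Out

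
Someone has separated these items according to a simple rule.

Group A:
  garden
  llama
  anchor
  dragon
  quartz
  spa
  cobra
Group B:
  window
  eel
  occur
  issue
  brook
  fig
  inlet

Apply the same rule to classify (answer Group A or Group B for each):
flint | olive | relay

All 'Group A' examples share one property — contains 'a' — and every 'Group B' example lacks it.
flint: Group B (no 'a').
olive: Group B (no 'a').
relay: Group A (has 'a').

Group B, Group B, Group A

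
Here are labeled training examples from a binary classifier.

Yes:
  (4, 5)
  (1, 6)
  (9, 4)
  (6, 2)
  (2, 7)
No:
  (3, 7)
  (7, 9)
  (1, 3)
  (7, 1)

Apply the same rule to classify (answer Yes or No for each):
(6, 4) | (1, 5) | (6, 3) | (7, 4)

The rule appears to be: product is even.
(6, 4) — 6·4 = 24, hence Yes.
(1, 5) — 1·5 = 5, hence No.
(6, 3) — 6·3 = 18, hence Yes.
(7, 4) — 7·4 = 28, hence Yes.

Yes, No, Yes, Yes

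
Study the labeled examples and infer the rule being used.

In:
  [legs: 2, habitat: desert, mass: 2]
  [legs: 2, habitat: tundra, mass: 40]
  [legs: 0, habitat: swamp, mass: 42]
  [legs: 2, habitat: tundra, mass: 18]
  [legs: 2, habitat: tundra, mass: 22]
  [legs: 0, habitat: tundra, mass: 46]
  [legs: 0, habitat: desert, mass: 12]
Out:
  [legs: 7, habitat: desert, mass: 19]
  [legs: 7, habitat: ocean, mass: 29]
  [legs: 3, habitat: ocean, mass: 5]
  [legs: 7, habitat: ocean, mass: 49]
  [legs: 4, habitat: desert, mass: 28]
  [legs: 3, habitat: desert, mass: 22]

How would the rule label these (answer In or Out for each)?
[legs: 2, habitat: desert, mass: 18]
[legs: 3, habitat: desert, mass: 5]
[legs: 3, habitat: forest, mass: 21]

The pattern is that an item is 'In' exactly when: legs ≤ 2.

In, Out, Out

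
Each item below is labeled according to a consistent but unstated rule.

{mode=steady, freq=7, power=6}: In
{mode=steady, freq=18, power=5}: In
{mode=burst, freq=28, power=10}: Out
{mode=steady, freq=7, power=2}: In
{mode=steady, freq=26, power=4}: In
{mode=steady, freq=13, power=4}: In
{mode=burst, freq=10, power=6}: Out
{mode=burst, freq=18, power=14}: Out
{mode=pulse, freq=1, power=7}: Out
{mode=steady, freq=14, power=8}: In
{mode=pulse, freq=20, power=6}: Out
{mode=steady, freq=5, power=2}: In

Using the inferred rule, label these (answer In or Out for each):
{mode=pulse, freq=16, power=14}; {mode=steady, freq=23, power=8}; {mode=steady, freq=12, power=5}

Out, In, In

Rule: mode is steady. This holds for each 'In' example and fails for each 'Out' one.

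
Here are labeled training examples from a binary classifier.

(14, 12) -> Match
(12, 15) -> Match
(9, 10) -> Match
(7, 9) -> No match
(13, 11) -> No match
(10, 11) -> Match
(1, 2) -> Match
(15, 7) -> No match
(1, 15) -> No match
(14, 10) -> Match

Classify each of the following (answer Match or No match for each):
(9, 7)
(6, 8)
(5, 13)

No match, Match, No match

Comparing the two groups points to one rule — product is even.
(9, 7): 9·7 = 63 — fails the rule, so No match.
(6, 8): 6·8 = 48 — fits, so Match.
(5, 13): 5·13 = 65 — fails the rule, so No match.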